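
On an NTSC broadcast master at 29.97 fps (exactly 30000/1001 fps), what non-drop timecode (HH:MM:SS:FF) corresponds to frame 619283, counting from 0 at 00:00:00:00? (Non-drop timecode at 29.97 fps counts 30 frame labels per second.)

05:44:02:23

619283 ÷ 30 = 20642 full seconds, remainder 23 frames.
20642 s = 5 h 44 min 2 s.
Timecode: 05:44:02:23.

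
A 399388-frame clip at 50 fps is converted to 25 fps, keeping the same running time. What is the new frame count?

Target frames = source frames × (target rate / source rate) = 399388 × (25)/(50) = 399388 × 1/2 = 199694.

199694 frames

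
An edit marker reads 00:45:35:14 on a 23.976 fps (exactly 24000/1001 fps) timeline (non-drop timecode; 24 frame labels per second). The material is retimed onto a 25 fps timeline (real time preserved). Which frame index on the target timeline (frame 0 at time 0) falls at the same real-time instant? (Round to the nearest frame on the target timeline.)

frame 68458

Source frame index: (0×3600 + 45×60 + 35) × 24 + 14 = 65654.
Real time: 65654 / (24000/1001) = 32859827/12000 s.
Target frame: (32859827/12000) × (25) = 32859827/480 ≈ 68457.973 → 68458.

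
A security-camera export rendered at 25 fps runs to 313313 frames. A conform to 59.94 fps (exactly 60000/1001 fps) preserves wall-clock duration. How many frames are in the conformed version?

751200 frames

Target frames = source frames × (target rate / source rate) = 313313 × (60000/1001)/(25) = 313313 × 2400/1001 = 751200.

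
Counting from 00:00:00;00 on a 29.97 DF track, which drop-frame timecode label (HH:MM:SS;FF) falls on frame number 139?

00:00:04;19

Each 10-minute DF block holds 10 × 60 × 30 − 9 × 2 = 17982 frames. 139 ÷ 17982 → 0 full blocks, remainder 139.
Within the partial block the first minute is 1800 frames and each further minute 1798, so 0 further minute boundaries passed. Total skipped labels = 18 × 0 + 2 × 0 = 0.
Non-drop label index = 139 + 0 = 139; at 30 labels/s that is 00:00:04:19, i.e. DF 00:00:04;19.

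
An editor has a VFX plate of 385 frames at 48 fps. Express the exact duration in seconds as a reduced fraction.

385/48 seconds

Running time = 385 ÷ (48) = 385 × 1/48 = 385/48 s.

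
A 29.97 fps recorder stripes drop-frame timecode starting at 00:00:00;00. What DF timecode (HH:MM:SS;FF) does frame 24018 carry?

Each 10-minute DF block holds 10 × 60 × 30 − 9 × 2 = 17982 frames. 24018 ÷ 17982 → 1 full block, remainder 6036.
Within the partial block the first minute is 1800 frames and each further minute 1798, so 3 further minute boundaries passed. Total skipped labels = 18 × 1 + 2 × 3 = 24.
Non-drop label index = 24018 + 24 = 24042; at 30 labels/s that is 00:13:21:12, i.e. DF 00:13:21;12.

00:13:21;12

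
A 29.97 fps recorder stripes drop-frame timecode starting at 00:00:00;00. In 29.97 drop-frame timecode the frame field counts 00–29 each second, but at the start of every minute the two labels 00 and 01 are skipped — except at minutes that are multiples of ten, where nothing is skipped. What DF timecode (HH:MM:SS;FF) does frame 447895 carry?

04:09:04;25

Ten DF minutes hold 17982 frames, so frame 447895 lies in block 24 (frames 431568–449549) with 16327 frames into that block.
The block's first minute is 1800 frames and the rest 1798 each; 16327 frames reaches minute 9, so 24 × 18 + 9 × 2 = 450 labels have been skipped so far.
Adding those back, label number 447895 + 450 = 448345 at 30 labels/s is 14944 s + 25 f = 4 h 9 min 4 s frame 25, i.e. 04:09:04;25.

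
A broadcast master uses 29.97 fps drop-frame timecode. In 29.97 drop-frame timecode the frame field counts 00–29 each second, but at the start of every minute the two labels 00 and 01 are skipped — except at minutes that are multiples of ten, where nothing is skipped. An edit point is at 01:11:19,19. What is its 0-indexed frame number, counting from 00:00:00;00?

Complete 10-minute blocks: 7, each 17982 frames → 125874.
Remaining 1 whole minute in the current block: 1800 + 0 × 1798 = 1800 frames.
Within the current minute: 19 × 30 + 19 − 2 = 587 (labels ;00/;01 skipped at this minute). Total = 125874 + 1800 + 587 = 128261.

128261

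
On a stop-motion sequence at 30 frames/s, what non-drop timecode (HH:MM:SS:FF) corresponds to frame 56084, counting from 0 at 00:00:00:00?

00:31:09:14

56084 ÷ 30 = 1869 full seconds, remainder 14 frames.
1869 s = 0 h 31 min 9 s.
Timecode: 00:31:09:14.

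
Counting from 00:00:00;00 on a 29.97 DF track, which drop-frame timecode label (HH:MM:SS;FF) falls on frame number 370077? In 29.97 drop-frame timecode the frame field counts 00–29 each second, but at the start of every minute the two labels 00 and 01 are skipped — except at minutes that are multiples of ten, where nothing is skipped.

03:25:48;07

Each 10-minute DF block holds 10 × 60 × 30 − 9 × 2 = 17982 frames. 370077 ÷ 17982 → 20 full blocks, remainder 10437.
Within the partial block the first minute is 1800 frames and each further minute 1798, so 5 further minute boundaries passed. Total skipped labels = 18 × 20 + 2 × 5 = 370.
Non-drop label index = 370077 + 370 = 370447; at 30 labels/s that is 03:25:48:07, i.e. DF 03:25:48;07.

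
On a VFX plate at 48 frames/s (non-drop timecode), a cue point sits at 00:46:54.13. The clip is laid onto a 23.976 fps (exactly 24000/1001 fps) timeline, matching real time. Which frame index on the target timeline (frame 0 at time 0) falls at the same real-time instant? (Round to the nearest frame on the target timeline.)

frame 67475

Source frame index: (0×3600 + 46×60 + 54) × 48 + 13 = 135085.
Real time: 135085 / (48) = 135085/48 s.
Target frame: (135085/48) × (24000/1001) = 67542500/1001 ≈ 67475.025 → 67475.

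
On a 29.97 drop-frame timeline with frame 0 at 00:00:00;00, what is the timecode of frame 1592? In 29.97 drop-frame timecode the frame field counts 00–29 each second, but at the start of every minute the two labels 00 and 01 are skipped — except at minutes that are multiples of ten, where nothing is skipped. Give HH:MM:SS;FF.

Each 10-minute DF block holds 10 × 60 × 30 − 9 × 2 = 17982 frames. 1592 ÷ 17982 → 0 full blocks, remainder 1592.
Within the partial block the first minute is 1800 frames and each further minute 1798, so 0 further minute boundaries passed. Total skipped labels = 18 × 0 + 2 × 0 = 0.
Non-drop label index = 1592 + 0 = 1592; at 30 labels/s that is 00:00:53:02, i.e. DF 00:00:53;02.

00:00:53;02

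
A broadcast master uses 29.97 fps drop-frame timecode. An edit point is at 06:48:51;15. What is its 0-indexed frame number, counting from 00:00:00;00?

735209

Complete 10-minute blocks: 40, each 17982 frames → 719280.
Remaining 8 whole minutes in the current block: 1800 + 7 × 1798 = 14386 frames.
Within the current minute: 51 × 30 + 15 − 2 = 1543 (labels ;00/;01 skipped at this minute). Total = 719280 + 14386 + 1543 = 735209.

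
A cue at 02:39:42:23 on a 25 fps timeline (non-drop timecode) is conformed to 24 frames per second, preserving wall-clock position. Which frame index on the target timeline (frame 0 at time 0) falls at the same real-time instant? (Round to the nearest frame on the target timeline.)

frame 229990

Source frame index: (2×3600 + 39×60 + 42) × 25 + 23 = 239573.
Real time: 239573 / (25) = 239573/25 s.
Target frame: (239573/25) × (24) = 5749752/25 ≈ 229990.080 → 229990.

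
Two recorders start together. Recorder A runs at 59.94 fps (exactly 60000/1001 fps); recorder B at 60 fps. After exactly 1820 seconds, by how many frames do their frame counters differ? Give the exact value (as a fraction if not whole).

A emits 60000/1001 × 1820 = 1200000/11 frames; B emits 60 × 1820 = 109200.
Difference = 1200/11 frames (≈ 109.0909); B is ahead of A.

1200/11 frames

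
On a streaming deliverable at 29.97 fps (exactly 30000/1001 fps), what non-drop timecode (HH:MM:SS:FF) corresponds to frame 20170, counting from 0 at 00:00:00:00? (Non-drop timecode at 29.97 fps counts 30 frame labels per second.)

20170 ÷ 30 = 672 full seconds, remainder 10 frames.
672 s = 0 h 11 min 12 s.
Timecode: 00:11:12:10.

00:11:12:10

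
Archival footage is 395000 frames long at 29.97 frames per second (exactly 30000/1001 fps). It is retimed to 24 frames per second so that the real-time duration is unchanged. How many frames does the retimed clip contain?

316316 frames

Target frames = source frames × (target rate / source rate) = 395000 × (24)/(30000/1001) = 395000 × 1001/1250 = 316316.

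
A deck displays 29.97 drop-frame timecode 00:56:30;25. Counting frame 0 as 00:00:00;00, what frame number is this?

As if non-drop at 30 labels/s: (0 × 3600 + 56 × 60 + 30) × 30 + 25 = 101725.
Minute boundaries passed: 56; those not divisible by 10: 56 − 5 = 51; dropped labels = 2 × 51 = 102.
Actual frame index = 101725 − 102 = 101623.

101623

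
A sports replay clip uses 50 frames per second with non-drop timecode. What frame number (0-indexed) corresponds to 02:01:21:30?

364080

Total seconds to the label: (2 × 3600 + 1 × 60 + 21) = 7281.
Frame index = 7281 × 50 + 30 = 364080.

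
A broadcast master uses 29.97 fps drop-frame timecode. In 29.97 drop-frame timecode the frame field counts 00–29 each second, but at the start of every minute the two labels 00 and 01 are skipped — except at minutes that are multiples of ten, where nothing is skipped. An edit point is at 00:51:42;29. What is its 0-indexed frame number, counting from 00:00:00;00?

92997

As if non-drop at 30 labels/s: (0 × 3600 + 51 × 60 + 42) × 30 + 29 = 93089.
Minute boundaries passed: 51; those not divisible by 10: 51 − 5 = 46; dropped labels = 2 × 46 = 92.
Actual frame index = 93089 − 92 = 92997.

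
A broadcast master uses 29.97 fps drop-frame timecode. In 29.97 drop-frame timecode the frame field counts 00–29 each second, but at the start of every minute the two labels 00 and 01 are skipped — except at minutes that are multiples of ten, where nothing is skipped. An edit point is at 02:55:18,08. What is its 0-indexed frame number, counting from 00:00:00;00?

As if non-drop at 30 labels/s: (2 × 3600 + 55 × 60 + 18) × 30 + 8 = 315548.
Minute boundaries passed: 175; those not divisible by 10: 175 − 17 = 158; dropped labels = 2 × 158 = 316.
Actual frame index = 315548 − 316 = 315232.

315232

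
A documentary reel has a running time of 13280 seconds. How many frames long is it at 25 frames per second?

332000 frames

Frames = 13280 × 25 = 332000.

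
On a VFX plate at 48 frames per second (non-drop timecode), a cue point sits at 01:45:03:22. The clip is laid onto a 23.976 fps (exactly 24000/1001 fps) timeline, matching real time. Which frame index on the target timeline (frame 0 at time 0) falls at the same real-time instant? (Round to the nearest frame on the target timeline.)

frame 151132

Source frame index: (1×3600 + 45×60 + 3) × 48 + 22 = 302566.
Real time: 302566 / (48) = 151283/24 s.
Target frame: (151283/24) × (24000/1001) = 13753000/91 ≈ 151131.868 → 151132.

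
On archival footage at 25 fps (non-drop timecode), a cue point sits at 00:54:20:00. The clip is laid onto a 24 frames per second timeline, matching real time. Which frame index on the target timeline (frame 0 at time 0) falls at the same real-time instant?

Source frame index: (0×3600 + 54×60 + 20) × 25 + 0 = 81500.
Real time: 81500 / (25) = 3260 s.
Target frame: (3260) × (24) = 78240.

frame 78240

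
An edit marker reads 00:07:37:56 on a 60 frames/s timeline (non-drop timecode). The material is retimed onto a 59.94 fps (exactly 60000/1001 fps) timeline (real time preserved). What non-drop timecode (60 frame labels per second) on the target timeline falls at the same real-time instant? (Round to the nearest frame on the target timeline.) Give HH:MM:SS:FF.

00:07:37:29

Source frame index: (0×3600 + 7×60 + 37) × 60 + 56 = 27476.
Real time: 27476 / (60) = 6869/15 s.
Target frame: (6869/15) × (60000/1001) = 27476000/1001 ≈ 27448.551 → 27449.
At 60 labels/s: frame 27449 → 00:07:37:29.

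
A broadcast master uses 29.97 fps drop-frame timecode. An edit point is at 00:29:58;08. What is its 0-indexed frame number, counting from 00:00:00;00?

As if non-drop at 30 labels/s: (0 × 3600 + 29 × 60 + 58) × 30 + 8 = 53948.
Minute boundaries passed: 29; those not divisible by 10: 29 − 2 = 27; dropped labels = 2 × 27 = 54.
Actual frame index = 53948 − 54 = 53894.

53894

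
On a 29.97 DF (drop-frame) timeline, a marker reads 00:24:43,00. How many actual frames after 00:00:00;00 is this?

44446

Complete 10-minute blocks: 2, each 17982 frames → 35964.
Remaining 4 whole minutes in the current block: 1800 + 3 × 1798 = 7194 frames.
Within the current minute: 43 × 30 + 0 − 2 = 1288 (labels ;00/;01 skipped at this minute). Total = 35964 + 7194 + 1288 = 44446.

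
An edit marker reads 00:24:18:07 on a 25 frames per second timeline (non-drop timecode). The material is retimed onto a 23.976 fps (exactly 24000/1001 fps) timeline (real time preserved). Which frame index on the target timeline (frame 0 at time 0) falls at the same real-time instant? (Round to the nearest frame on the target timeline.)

Source frame index: (0×3600 + 24×60 + 18) × 25 + 7 = 36457.
Real time: 36457 / (25) = 36457/25 s.
Target frame: (36457/25) × (24000/1001) = 34998720/1001 ≈ 34963.756 → 34964.

frame 34964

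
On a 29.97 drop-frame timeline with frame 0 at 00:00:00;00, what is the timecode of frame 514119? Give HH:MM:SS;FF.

Ten DF minutes hold 17982 frames, so frame 514119 lies in block 28 (frames 503496–521477) with 10623 frames into that block.
The block's first minute is 1800 frames and the rest 1798 each; 10623 frames reaches minute 5, so 28 × 18 + 5 × 2 = 514 labels have been skipped so far.
Adding those back, label number 514119 + 514 = 514633 at 30 labels/s is 17154 s + 13 f = 4 h 45 min 54 s frame 13, i.e. 04:45:54;13.

04:45:54;13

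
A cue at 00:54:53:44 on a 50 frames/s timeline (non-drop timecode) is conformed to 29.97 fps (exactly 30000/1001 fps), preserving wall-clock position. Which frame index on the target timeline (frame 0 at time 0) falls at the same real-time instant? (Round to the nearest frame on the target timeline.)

Source frame index: (0×3600 + 54×60 + 53) × 50 + 44 = 164694.
Real time: 164694 / (50) = 82347/25 s.
Target frame: (82347/25) × (30000/1001) = 98816400/1001 ≈ 98717.682 → 98718.

frame 98718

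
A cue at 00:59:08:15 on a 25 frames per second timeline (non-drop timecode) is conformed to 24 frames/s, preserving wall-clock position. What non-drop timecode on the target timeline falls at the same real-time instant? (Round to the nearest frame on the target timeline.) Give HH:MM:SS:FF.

00:59:08:14

Source frame index: (0×3600 + 59×60 + 8) × 25 + 15 = 88715.
Real time: 88715 / (25) = 17743/5 s.
Target frame: (17743/5) × (24) = 425832/5 ≈ 85166.400 → 85166.
At 24 labels/s: frame 85166 → 00:59:08:14.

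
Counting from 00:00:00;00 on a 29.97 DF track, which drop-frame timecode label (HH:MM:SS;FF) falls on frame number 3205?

00:01:46;27

Each 10-minute DF block holds 10 × 60 × 30 − 9 × 2 = 17982 frames. 3205 ÷ 17982 → 0 full blocks, remainder 3205.
Within the partial block the first minute is 1800 frames and each further minute 1798, so 1 further minute boundary passed. Total skipped labels = 18 × 0 + 2 × 1 = 2.
Non-drop label index = 3205 + 2 = 3207; at 30 labels/s that is 00:01:46:27, i.e. DF 00:01:46;27.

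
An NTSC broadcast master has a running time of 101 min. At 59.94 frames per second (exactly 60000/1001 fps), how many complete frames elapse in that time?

101 min = 6060 s.
Frames = 6060 × 60000/1001 = 363600000/1001 ≈ 363236.7632.
Complete frames: 363236.

363236 frames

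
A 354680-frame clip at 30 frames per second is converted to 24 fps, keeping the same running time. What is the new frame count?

283744 frames

Target frames = source frames × (target rate / source rate) = 354680 × (24)/(30) = 354680 × 4/5 = 283744.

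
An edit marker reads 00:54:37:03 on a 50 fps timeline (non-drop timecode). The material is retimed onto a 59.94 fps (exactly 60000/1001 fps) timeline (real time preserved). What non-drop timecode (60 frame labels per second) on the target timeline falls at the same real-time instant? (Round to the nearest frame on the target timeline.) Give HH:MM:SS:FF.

00:54:33:47

Source frame index: (0×3600 + 54×60 + 37) × 50 + 3 = 163853.
Real time: 163853 / (50) = 163853/50 s.
Target frame: (163853/50) × (60000/1001) = 196623600/1001 ≈ 196427.173 → 196427.
At 60 labels/s: frame 196427 → 00:54:33:47.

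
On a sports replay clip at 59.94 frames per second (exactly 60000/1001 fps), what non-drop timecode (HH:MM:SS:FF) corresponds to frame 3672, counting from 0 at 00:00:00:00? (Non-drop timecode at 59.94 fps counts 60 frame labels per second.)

3672 ÷ 60 = 61 full seconds, remainder 12 frames.
61 s = 0 h 1 min 1 s.
Timecode: 00:01:01:12.

00:01:01:12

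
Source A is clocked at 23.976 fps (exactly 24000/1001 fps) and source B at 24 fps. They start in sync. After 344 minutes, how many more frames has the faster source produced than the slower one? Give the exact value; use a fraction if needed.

344 min = 20640 s.
A emits 24000/1001 × 20640 = 495360000/1001 frames; B emits 24 × 20640 = 495360.
Difference = 495360/1001 frames (≈ 494.8651); B is ahead of A.

495360/1001 frames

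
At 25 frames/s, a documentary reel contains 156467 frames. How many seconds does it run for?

Running time = 156467 / (25) = 6258.68 s.

6258.68 seconds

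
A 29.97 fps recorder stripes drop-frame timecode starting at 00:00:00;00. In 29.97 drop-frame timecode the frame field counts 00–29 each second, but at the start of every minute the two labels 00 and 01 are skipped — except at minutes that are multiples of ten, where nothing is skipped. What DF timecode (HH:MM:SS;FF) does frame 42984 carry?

00:23:54;06

Ten DF minutes hold 17982 frames, so frame 42984 lies in block 2 (frames 35964–53945) with 7020 frames into that block.
The block's first minute is 1800 frames and the rest 1798 each; 7020 frames reaches minute 3, so 2 × 18 + 3 × 2 = 42 labels have been skipped so far.
Adding those back, label number 42984 + 42 = 43026 at 30 labels/s is 1434 s + 6 f = 0 h 23 min 54 s frame 6, i.e. 00:23:54;06.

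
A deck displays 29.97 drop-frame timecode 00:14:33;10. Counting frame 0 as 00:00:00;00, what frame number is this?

26174

Complete 10-minute blocks: 1, each 17982 frames → 17982.
Remaining 4 whole minutes in the current block: 1800 + 3 × 1798 = 7194 frames.
Within the current minute: 33 × 30 + 10 − 2 = 998 (labels ;00/;01 skipped at this minute). Total = 17982 + 7194 + 998 = 26174.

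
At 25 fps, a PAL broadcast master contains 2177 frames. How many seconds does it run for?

87.08 seconds

Running time = 2177 / (25) = 87.08 s.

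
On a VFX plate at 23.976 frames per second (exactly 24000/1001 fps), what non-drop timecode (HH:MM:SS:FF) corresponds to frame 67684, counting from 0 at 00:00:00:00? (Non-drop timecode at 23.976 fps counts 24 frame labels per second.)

67684 ÷ 24 = 2820 full seconds, remainder 4 frames.
2820 s = 0 h 47 min 0 s.
Timecode: 00:47:00:04.

00:47:00:04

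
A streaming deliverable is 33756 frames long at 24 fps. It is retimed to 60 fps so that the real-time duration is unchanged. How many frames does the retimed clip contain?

Frames at target rate = 33756 × (60) / (24) = 84390.

84390 frames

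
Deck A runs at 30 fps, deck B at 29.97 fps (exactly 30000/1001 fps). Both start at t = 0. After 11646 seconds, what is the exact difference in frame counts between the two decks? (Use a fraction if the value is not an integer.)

349380/1001 frames

A emits 30 × 11646 = 349380 frames; B emits 30000/1001 × 11646 = 349380000/1001.
Difference = 349380/1001 frames (≈ 349.0310); B is behind A.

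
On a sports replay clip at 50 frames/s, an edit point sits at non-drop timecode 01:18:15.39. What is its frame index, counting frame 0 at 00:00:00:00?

Total seconds to the label: (1 × 3600 + 18 × 60 + 15) = 4695.
Frame index = 4695 × 50 + 39 = 234789.

frame 234789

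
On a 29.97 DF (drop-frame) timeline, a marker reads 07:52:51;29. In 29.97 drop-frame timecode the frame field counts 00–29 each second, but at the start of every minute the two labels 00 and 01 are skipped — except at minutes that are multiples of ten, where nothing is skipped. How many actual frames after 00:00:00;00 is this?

850309

As if non-drop at 30 labels/s: (7 × 3600 + 52 × 60 + 51) × 30 + 29 = 851159.
Minute boundaries passed: 472; those not divisible by 10: 472 − 47 = 425; dropped labels = 2 × 425 = 850.
Actual frame index = 851159 − 850 = 850309.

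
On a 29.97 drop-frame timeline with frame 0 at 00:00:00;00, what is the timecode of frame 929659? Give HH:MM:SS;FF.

Each 10-minute DF block holds 10 × 60 × 30 − 9 × 2 = 17982 frames. 929659 ÷ 17982 → 51 full blocks, remainder 12577.
Within the partial block the first minute is 1800 frames and each further minute 1798, so 6 further minute boundaries passed. Total skipped labels = 18 × 51 + 2 × 6 = 930.
Non-drop label index = 929659 + 930 = 930589; at 30 labels/s that is 08:36:59:19, i.e. DF 08:36:59;19.

08:36:59;19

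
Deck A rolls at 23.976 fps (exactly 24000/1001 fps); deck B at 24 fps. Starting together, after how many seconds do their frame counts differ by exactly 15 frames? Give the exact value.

The gap grows by |24 − 24000/1001| = 24/1001 frames per second.
Time for a 15-frame gap: 15 ÷ (24/1001) = 625.625 s.

625.625 seconds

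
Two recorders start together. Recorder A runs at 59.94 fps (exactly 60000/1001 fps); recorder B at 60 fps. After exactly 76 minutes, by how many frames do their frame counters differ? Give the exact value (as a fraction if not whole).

273600/1001 frames

76 min = 4560 s.
A emits 60000/1001 × 4560 = 273600000/1001 frames; B emits 60 × 4560 = 273600.
Difference = 273600/1001 frames (≈ 273.3267); B is ahead of A.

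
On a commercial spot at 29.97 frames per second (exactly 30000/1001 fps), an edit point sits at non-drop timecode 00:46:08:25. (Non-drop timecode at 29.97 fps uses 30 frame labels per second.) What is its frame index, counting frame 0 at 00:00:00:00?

Total seconds to the label: (0 × 3600 + 46 × 60 + 8) = 2768.
Frame index = 2768 × 30 + 25 = 83065.

83065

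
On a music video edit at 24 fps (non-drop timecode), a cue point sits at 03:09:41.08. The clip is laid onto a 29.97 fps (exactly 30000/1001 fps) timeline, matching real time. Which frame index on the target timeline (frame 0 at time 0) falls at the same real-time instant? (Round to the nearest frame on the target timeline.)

frame 341099

Source frame index: (3×3600 + 9×60 + 41) × 24 + 8 = 273152.
Real time: 273152 / (24) = 34144/3 s.
Target frame: (34144/3) × (30000/1001) = 31040000/91 ≈ 341098.901 → 341099.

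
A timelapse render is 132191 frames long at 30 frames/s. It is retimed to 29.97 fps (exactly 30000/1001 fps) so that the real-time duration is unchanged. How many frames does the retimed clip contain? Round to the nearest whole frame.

132059 frames

Frames at target rate = 132191 × (30000/1001) / (30) = 132191000/1001 ≈ 132058.941.
Nearest whole frame: 132059.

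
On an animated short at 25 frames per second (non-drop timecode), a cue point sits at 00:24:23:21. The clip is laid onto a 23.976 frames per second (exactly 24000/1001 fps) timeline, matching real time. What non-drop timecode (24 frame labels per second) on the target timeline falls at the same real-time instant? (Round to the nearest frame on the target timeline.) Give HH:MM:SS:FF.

00:24:22:09

Source frame index: (0×3600 + 24×60 + 23) × 25 + 21 = 36596.
Real time: 36596 / (25) = 36596/25 s.
Target frame: (36596/25) × (24000/1001) = 5018880/143 ≈ 35097.063 → 35097.
At 24 labels/s: frame 35097 → 00:24:22:09.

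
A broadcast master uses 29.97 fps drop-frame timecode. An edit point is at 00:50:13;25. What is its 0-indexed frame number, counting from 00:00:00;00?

As if non-drop at 30 labels/s: (0 × 3600 + 50 × 60 + 13) × 30 + 25 = 90415.
Minute boundaries passed: 50; those not divisible by 10: 50 − 5 = 45; dropped labels = 2 × 45 = 90.
Actual frame index = 90415 − 90 = 90325.

90325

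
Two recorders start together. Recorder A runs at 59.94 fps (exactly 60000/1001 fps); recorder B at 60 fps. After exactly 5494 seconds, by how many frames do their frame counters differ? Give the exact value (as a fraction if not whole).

329640/1001 frames

A emits 60000/1001 × 5494 = 329640000/1001 frames; B emits 60 × 5494 = 329640.
Difference = 329640/1001 frames (≈ 329.3107); B is ahead of A.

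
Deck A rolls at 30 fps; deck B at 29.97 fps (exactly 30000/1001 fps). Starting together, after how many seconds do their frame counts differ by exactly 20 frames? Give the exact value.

The gap grows by |30000/1001 − 30| = 30/1001 frames per second.
Time for a 20-frame gap: 20 ÷ (30/1001) = 2002/3 s.

2002/3 seconds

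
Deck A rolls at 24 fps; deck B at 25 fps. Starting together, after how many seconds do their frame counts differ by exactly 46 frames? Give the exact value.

The gap grows by |25 − 24| = 1 frame per second.
Time for a 46-frame gap: 46 ÷ (1) = 46 s.

46 seconds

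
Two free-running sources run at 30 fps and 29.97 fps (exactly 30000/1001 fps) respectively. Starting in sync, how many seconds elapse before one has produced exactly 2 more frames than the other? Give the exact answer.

The gap grows by |30000/1001 − 30| = 30/1001 frames per second.
Time for a 2-frame gap: 2 ÷ (30/1001) = 1001/15 s.

1001/15 seconds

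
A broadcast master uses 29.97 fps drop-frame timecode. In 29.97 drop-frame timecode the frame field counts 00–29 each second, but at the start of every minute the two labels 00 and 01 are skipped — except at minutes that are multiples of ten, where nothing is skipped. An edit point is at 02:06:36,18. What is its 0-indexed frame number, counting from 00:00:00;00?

As if non-drop at 30 labels/s: (2 × 3600 + 6 × 60 + 36) × 30 + 18 = 227898.
Minute boundaries passed: 126; those not divisible by 10: 126 − 12 = 114; dropped labels = 2 × 114 = 228.
Actual frame index = 227898 − 228 = 227670.

227670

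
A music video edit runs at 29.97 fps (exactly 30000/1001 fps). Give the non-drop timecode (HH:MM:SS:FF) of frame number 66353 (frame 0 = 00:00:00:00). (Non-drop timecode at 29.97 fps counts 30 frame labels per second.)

66353 ÷ 30 = 2211 full seconds, remainder 23 frames.
2211 s = 0 h 36 min 51 s.
Timecode: 00:36:51:23.

00:36:51:23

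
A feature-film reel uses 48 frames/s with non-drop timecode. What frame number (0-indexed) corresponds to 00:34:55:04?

frame 100564

Total seconds to the label: (0 × 3600 + 34 × 60 + 55) = 2095.
Frame index = 2095 × 48 + 4 = 100564.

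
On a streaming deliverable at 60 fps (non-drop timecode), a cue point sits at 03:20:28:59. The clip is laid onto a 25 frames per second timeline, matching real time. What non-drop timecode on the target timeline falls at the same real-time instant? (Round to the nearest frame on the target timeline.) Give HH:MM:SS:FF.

03:20:29:00

Source frame index: (3×3600 + 20×60 + 28) × 60 + 59 = 721739.
Real time: 721739 / (60) = 721739/60 s.
Target frame: (721739/60) × (25) = 3608695/12 ≈ 300724.583 → 300725.
At 25 labels/s: frame 300725 → 03:20:29:00.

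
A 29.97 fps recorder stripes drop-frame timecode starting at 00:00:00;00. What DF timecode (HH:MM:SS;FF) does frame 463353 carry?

04:17:40;17

Each 10-minute DF block holds 10 × 60 × 30 − 9 × 2 = 17982 frames. 463353 ÷ 17982 → 25 full blocks, remainder 13803.
Within the partial block the first minute is 1800 frames and each further minute 1798, so 7 further minute boundaries passed. Total skipped labels = 18 × 25 + 2 × 7 = 464.
Non-drop label index = 463353 + 464 = 463817; at 30 labels/s that is 04:17:40:17, i.e. DF 04:17:40;17.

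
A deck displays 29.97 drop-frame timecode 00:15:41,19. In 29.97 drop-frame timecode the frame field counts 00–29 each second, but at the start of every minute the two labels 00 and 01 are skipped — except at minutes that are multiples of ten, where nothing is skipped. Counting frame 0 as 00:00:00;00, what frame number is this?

As if non-drop at 30 labels/s: (0 × 3600 + 15 × 60 + 41) × 30 + 19 = 28249.
Minute boundaries passed: 15; those not divisible by 10: 15 − 1 = 14; dropped labels = 2 × 14 = 28.
Actual frame index = 28249 − 28 = 28221.

28221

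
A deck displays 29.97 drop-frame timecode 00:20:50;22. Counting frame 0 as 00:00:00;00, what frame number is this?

37486

As if non-drop at 30 labels/s: (0 × 3600 + 20 × 60 + 50) × 30 + 22 = 37522.
Minute boundaries passed: 20; those not divisible by 10: 20 − 2 = 18; dropped labels = 2 × 18 = 36.
Actual frame index = 37522 − 36 = 37486.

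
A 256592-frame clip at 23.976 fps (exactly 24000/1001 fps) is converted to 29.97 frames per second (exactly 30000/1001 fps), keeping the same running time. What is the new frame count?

320740 frames

Target frames = source frames × (target rate / source rate) = 256592 × (30000/1001)/(24000/1001) = 256592 × 5/4 = 320740.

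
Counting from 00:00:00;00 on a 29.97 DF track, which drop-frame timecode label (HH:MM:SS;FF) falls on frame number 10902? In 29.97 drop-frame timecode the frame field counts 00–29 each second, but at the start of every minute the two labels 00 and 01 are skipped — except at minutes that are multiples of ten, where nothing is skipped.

00:06:03;24

Ten DF minutes hold 17982 frames, so frame 10902 lies in block 0 (frames 0–17981) with 10902 frames into that block.
The block's first minute is 1800 frames and the rest 1798 each; 10902 frames reaches minute 6, so 0 × 18 + 6 × 2 = 12 labels have been skipped so far.
Adding those back, label number 10902 + 12 = 10914 at 30 labels/s is 363 s + 24 f = 0 h 6 min 3 s frame 24, i.e. 00:06:03;24.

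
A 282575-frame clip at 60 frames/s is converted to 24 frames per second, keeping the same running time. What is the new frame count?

113030 frames

Target frames = source frames × (target rate / source rate) = 282575 × (24)/(60) = 282575 × 2/5 = 113030.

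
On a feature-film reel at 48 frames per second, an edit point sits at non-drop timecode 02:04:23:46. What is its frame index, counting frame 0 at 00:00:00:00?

358270

Total seconds to the label: (2 × 3600 + 4 × 60 + 23) = 7463.
Frame index = 7463 × 48 + 46 = 358270.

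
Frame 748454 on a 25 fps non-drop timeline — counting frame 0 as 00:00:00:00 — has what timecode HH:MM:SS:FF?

748454 ÷ 25 = 29938 full seconds, remainder 4 frames.
29938 s = 8 h 18 min 58 s.
Timecode: 08:18:58:04.

08:18:58:04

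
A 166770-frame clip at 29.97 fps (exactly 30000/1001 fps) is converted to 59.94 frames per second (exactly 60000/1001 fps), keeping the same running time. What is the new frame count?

Target frames = source frames × (target rate / source rate) = 166770 × (60000/1001)/(30000/1001) = 166770 × 2 = 333540.

333540 frames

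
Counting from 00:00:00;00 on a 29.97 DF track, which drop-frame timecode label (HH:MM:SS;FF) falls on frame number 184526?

01:42:37;00

Ten DF minutes hold 17982 frames, so frame 184526 lies in block 10 (frames 179820–197801) with 4706 frames into that block.
The block's first minute is 1800 frames and the rest 1798 each; 4706 frames reaches minute 2, so 10 × 18 + 2 × 2 = 184 labels have been skipped so far.
Adding those back, label number 184526 + 184 = 184710 at 30 labels/s is 6157 s + 0 f = 1 h 42 min 37 s frame 0, i.e. 01:42:37;00.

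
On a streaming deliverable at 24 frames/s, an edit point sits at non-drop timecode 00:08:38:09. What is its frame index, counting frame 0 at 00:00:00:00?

Total seconds to the label: (0 × 3600 + 8 × 60 + 38) = 518.
Frame index = 518 × 24 + 9 = 12441.

frame 12441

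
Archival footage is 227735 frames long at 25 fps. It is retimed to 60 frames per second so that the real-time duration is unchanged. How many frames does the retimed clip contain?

546564 frames

Target frames = source frames × (target rate / source rate) = 227735 × (60)/(25) = 227735 × 12/5 = 546564.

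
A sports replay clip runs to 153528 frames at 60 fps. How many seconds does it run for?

2558.8 seconds

Running time = 153528 / (60) = 2558.8 s.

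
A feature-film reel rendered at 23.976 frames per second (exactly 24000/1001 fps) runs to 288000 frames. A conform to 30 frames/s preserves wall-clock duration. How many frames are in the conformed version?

Target frames = source frames × (target rate / source rate) = 288000 × (30)/(24000/1001) = 288000 × 1001/800 = 360360.

360360 frames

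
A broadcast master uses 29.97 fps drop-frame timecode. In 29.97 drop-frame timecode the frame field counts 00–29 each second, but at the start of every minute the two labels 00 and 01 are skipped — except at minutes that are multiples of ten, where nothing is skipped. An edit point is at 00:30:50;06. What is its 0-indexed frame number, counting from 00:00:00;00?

As if non-drop at 30 labels/s: (0 × 3600 + 30 × 60 + 50) × 30 + 6 = 55506.
Minute boundaries passed: 30; those not divisible by 10: 30 − 3 = 27; dropped labels = 2 × 27 = 54.
Actual frame index = 55506 − 54 = 55452.

55452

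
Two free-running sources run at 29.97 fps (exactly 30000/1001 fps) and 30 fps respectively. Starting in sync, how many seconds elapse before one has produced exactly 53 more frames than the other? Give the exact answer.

53053/30 seconds

The gap grows by |30 − 30000/1001| = 30/1001 frames per second.
Time for a 53-frame gap: 53 ÷ (30/1001) = 53053/30 s.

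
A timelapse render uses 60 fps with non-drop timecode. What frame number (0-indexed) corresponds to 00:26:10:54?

94254

Total seconds to the label: (0 × 3600 + 26 × 60 + 10) = 1570.
Frame index = 1570 × 60 + 54 = 94254.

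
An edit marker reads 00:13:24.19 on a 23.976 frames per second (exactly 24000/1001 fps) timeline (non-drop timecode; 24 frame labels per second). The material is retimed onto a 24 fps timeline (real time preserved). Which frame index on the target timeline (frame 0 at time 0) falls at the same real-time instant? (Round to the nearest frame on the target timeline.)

Source frame index: (0×3600 + 13×60 + 24) × 24 + 19 = 19315.
Real time: 19315 / (24000/1001) = 3866863/4800 s.
Target frame: (3866863/4800) × (24) = 3866863/200 ≈ 19334.315 → 19334.

frame 19334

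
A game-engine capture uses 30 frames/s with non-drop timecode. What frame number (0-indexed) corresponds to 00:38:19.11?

Total seconds to the label: (0 × 3600 + 38 × 60 + 19) = 2299.
Frame index = 2299 × 30 + 11 = 68981.

68981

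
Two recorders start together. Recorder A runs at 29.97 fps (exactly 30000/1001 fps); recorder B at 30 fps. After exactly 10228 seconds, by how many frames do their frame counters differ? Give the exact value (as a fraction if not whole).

306840/1001 frames

A emits 30000/1001 × 10228 = 306840000/1001 frames; B emits 30 × 10228 = 306840.
Difference = 306840/1001 frames (≈ 306.5335); B is ahead of A.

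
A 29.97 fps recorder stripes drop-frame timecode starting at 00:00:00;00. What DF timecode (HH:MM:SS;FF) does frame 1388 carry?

00:00:46;08

Ten DF minutes hold 17982 frames, so frame 1388 lies in block 0 (frames 0–17981) with 1388 frames into that block.
The block's first minute is 1800 frames and the rest 1798 each; 1388 frames reaches minute 0, so 0 × 18 + 0 × 2 = 0 labels have been skipped so far.
Adding those back, label number 1388 + 0 = 1388 at 30 labels/s is 46 s + 8 f = 0 h 0 min 46 s frame 8, i.e. 00:00:46;08.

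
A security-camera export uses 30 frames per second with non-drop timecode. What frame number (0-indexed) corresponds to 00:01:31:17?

frame 2747

Total seconds to the label: (0 × 3600 + 1 × 60 + 31) = 91.
Frame index = 91 × 30 + 17 = 2747.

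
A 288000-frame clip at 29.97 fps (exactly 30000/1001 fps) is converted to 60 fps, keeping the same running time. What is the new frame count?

Target frames = source frames × (target rate / source rate) = 288000 × (60)/(30000/1001) = 288000 × 1001/500 = 576576.

576576 frames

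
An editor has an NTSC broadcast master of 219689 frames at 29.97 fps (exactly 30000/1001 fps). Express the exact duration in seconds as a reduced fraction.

219908689/30000 seconds

Running time = 219689 ÷ (30000/1001) = 219689 × 1001/30000 = 219908689/30000 s.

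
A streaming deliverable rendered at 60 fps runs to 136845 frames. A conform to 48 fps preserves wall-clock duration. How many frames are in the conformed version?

109476 frames

Target frames = source frames × (target rate / source rate) = 136845 × (48)/(60) = 136845 × 4/5 = 109476.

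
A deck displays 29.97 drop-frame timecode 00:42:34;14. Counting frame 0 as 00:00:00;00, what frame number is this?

76558

As if non-drop at 30 labels/s: (0 × 3600 + 42 × 60 + 34) × 30 + 14 = 76634.
Minute boundaries passed: 42; those not divisible by 10: 42 − 4 = 38; dropped labels = 2 × 38 = 76.
Actual frame index = 76634 − 76 = 76558.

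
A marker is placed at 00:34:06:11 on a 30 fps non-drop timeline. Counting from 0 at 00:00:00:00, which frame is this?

61391

Total seconds to the label: (0 × 3600 + 34 × 60 + 6) = 2046.
Frame index = 2046 × 30 + 11 = 61391.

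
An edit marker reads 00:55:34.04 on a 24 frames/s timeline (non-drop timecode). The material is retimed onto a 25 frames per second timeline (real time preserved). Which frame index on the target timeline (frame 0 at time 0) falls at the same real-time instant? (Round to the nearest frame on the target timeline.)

frame 83354

Source frame index: (0×3600 + 55×60 + 34) × 24 + 4 = 80020.
Real time: 80020 / (24) = 20005/6 s.
Target frame: (20005/6) × (25) = 500125/6 ≈ 83354.167 → 83354.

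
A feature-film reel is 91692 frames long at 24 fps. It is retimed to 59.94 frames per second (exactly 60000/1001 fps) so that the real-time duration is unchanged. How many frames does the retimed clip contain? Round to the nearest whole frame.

Frames at target rate = 91692 × (60000/1001) / (24) = 229230000/1001 ≈ 229000.999.
Nearest whole frame: 229001.

229001 frames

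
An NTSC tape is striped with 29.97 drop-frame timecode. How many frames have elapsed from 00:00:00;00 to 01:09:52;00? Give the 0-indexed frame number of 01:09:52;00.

125634

As if non-drop at 30 labels/s: (1 × 3600 + 9 × 60 + 52) × 30 + 0 = 125760.
Minute boundaries passed: 69; those not divisible by 10: 69 − 6 = 63; dropped labels = 2 × 63 = 126.
Actual frame index = 125760 − 126 = 125634.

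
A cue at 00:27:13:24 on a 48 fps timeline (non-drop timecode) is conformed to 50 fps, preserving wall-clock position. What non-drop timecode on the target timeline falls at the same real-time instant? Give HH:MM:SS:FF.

00:27:13:25

Source frame index: (0×3600 + 27×60 + 13) × 48 + 24 = 78408.
Real time: 78408 / (48) = 3267/2 s.
Target frame: (3267/2) × (50) = 81675.
At 50 labels/s: frame 81675 → 00:27:13:25.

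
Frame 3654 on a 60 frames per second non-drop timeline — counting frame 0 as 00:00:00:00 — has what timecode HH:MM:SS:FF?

3654 ÷ 60 = 60 full seconds, remainder 54 frames.
60 s = 0 h 1 min 0 s.
Timecode: 00:01:00:54.

00:01:00:54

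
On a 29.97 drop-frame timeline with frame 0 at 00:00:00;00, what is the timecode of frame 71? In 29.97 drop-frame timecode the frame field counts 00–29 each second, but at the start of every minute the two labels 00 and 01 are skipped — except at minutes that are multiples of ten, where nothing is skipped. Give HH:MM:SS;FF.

00:00:02;11

Ten DF minutes hold 17982 frames, so frame 71 lies in block 0 (frames 0–17981) with 71 frames into that block.
The block's first minute is 1800 frames and the rest 1798 each; 71 frames reaches minute 0, so 0 × 18 + 0 × 2 = 0 labels have been skipped so far.
Adding those back, label number 71 + 0 = 71 at 30 labels/s is 2 s + 11 f = 0 h 0 min 2 s frame 11, i.e. 00:00:02;11.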